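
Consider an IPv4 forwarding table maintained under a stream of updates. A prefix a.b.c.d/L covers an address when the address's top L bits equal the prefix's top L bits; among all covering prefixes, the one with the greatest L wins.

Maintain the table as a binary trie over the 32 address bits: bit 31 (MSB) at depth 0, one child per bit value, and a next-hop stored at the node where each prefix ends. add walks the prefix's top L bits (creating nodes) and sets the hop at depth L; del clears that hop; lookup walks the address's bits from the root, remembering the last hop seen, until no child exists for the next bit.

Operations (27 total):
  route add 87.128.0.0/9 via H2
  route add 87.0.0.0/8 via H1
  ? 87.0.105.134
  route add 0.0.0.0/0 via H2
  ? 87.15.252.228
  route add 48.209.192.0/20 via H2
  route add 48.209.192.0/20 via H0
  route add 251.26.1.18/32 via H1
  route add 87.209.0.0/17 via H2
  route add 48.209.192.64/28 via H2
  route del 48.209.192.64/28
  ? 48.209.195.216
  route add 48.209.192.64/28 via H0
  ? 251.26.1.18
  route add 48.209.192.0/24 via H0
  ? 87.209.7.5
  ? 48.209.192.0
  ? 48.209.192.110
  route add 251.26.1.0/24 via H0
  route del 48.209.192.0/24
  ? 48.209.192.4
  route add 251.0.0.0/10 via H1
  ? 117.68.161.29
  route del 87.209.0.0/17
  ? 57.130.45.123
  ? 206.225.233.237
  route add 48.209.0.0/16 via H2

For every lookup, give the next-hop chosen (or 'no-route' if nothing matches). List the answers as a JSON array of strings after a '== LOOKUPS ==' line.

Trace:
  add 87.128.0.0/9 -> H2 at depth 9
  add 87.0.0.0/8 -> H1 at depth 8
  ? 87.0.105.134  path d0:-→d1:-→d2:-→d3:-→d4:-→d5:-→d6:-→d7:-→d8:H1  best=H1
  add 0.0.0.0/0 -> H2 at depth 0
  ? 87.15.252.228  path d0:H2→d1:-→d2:-→d3:-→d4:-→d5:-→d6:-→d7:-→d8:H1  best=H1
  add 48.209.192.0/20 -> H2 at depth 20
  add 48.209.192.0/20 -> H0 at depth 20
  add 251.26.1.18/32 -> H1 at depth 32
  add 87.209.0.0/17 -> H2 at depth 17
  add 48.209.192.64/28 -> H2 at depth 28
  del 48.209.192.64/28 (clear depth 28)
  ? 48.209.195.216  path d0:H2→d1:-→d2:-→d3:-→d4:-→d5:-→d6:-→d7:-→d8:-→d9:-→d10:-→d11:-→d12:-→d13:-→d14:-→d15:-→d16:-→d17:-→d18:-→d19:-→d20:H0→d21:-→d22:-  best=H0
  add 48.209.192.64/28 -> H0 at depth 28
  ? 251.26.1.18  path d0:H2→d1:-→d2:-→d3:-→d4:-→d5:-→d6:-→d7:-→d8:-→d9:-→d10:-→d11:-→d12:-→d13:-→d14:-→d15:-→d16:-→d17:-→d18:-→d19:-→d20:-→d21:-→d22:-→d23:-→d24:-→d25:-→d26:-→d27:-→d28:-→d29:-→d30:-→d31:-→d32:H1  best=H1
  add 48.209.192.0/24 -> H0 at depth 24
  ? 87.209.7.5  path d0:H2→d1:-→d2:-→d3:-→d4:-→d5:-→d6:-→d7:-→d8:H1→d9:H2→d10:-→d11:-→d12:-→d13:-→d14:-→d15:-→d16:-→d17:H2  best=H2
  ? 48.209.192.0  path d0:H2→d1:-→d2:-→d3:-→d4:-→d5:-→d6:-→d7:-→d8:-→d9:-→d10:-→d11:-→d12:-→d13:-→d14:-→d15:-→d16:-→d17:-→d18:-→d19:-→d20:H0→d21:-→d22:-→d23:-→d24:H0→d25:-  best=H0
  ? 48.209.192.110  path d0:H2→d1:-→d2:-→d3:-→d4:-→d5:-→d6:-→d7:-→d8:-→d9:-→d10:-→d11:-→d12:-→d13:-→d14:-→d15:-→d16:-→d17:-→d18:-→d19:-→d20:H0→d21:-→d22:-→d23:-→d24:H0→d25:-→d26:-  best=H0
  add 251.26.1.0/24 -> H0 at depth 24
  del 48.209.192.0/24 (clear depth 24)
  ? 48.209.192.4  path d0:H2→d1:-→d2:-→d3:-→d4:-→d5:-→d6:-→d7:-→d8:-→d9:-→d10:-→d11:-→d12:-→d13:-→d14:-→d15:-→d16:-→d17:-→d18:-→d19:-→d20:H0→d21:-→d22:-→d23:-→d24:-→d25:-  best=H0
  add 251.0.0.0/10 -> H1 at depth 10
  ? 117.68.161.29  path d0:H2→d1:-→d2:-  best=H2
  del 87.209.0.0/17 (clear depth 17)
  ? 57.130.45.123  path d0:H2→d1:-→d2:-→d3:-→d4:-  best=H2
  ? 206.225.233.237  path d0:H2→d1:-→d2:-  best=H2
  add 48.209.0.0/16 -> H2 at depth 16

== LOOKUPS ==
["H1","H1","H0","H1","H2","H0","H0","H0","H2","H2","H2"]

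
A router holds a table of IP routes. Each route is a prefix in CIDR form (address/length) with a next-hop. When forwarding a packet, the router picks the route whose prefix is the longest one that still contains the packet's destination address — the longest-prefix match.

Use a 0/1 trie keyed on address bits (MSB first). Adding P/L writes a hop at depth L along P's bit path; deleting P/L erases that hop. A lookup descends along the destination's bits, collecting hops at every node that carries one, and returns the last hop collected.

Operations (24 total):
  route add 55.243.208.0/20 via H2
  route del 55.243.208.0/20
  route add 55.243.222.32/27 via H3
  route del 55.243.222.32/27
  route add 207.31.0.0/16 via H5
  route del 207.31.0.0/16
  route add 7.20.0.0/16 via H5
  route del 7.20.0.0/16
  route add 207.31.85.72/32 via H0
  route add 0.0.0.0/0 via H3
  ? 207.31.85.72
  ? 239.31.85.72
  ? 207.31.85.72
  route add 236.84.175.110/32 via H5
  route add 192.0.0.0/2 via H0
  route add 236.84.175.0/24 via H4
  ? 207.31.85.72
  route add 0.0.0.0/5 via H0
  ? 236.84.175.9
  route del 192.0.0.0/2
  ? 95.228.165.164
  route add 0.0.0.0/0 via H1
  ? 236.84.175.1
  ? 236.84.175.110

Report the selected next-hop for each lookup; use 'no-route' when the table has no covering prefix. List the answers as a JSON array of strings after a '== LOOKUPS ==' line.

Trace:
  + 55.243.208.0/20 (H2) depth=20
  del 55.243.208.0/20 (clear depth 20)
  + 55.243.222.32/27 (H3) depth=27
  del 55.243.222.32/27 (clear depth 27)
  + 207.31.0.0/16 (H5) depth=16
  del 207.31.0.0/16 (clear depth 16)
  + 7.20.0.0/16 (H5) depth=16
  del 7.20.0.0/16 (clear depth 16)
  + 207.31.85.72/32 (H0) depth=32
  + 0.0.0.0/0 (H3) depth=0
  Q 207.31.85.72: descend 11001111000111110101010101001000 ; hops seen [H3,H0] ; pick H0
  Q 239.31.85.72: descend 11 ; hops seen [H3] ; pick H3
  Q 207.31.85.72: descend 11001111000111110101010101001000 ; hops seen [H3,H0] ; pick H0
  + 236.84.175.110/32 (H5) depth=32
  + 192.0.0.0/2 (H0) depth=2
  + 236.84.175.0/24 (H4) depth=24
  Q 207.31.85.72: descend 11001111000111110101010101001000 ; hops seen [H3,H0,H0] ; pick H0
  + 0.0.0.0/5 (H0) depth=5
  Q 236.84.175.9: descend 1110110001010100101011110 ; hops seen [H3,H0,H4] ; pick H4
  del 192.0.0.0/2 (clear depth 2)
  Q 95.228.165.164: descend 0 ; hops seen [H3] ; pick H3
  + 0.0.0.0/0 (H1) depth=0
  Q 236.84.175.1: descend 1110110001010100101011110 ; hops seen [H1,H4] ; pick H4
  Q 236.84.175.110: descend 11101100010101001010111101101110 ; hops seen [H1,H4,H5] ; pick H5

== LOOKUPS ==
["H0","H3","H0","H0","H4","H3","H4","H5"]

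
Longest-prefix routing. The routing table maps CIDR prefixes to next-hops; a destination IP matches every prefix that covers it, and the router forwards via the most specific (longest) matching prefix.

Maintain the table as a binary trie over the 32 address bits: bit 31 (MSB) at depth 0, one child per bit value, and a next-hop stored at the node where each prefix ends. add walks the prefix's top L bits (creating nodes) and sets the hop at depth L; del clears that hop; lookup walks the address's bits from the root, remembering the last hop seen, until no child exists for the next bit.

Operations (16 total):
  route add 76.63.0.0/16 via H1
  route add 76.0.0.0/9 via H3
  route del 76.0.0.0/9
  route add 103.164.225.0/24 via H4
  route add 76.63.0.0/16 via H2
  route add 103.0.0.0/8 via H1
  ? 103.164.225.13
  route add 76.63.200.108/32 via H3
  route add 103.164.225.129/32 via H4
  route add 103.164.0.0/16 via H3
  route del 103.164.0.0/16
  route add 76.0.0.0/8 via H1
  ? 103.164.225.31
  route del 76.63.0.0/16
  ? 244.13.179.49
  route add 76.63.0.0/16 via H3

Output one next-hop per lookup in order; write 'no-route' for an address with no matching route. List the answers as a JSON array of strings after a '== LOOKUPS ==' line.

Process each operation:
  add 76.63.0.0/16 -> H1 at depth 16
  add 76.0.0.0/9 -> H3 at depth 9
  - 76.0.0.0/9 clear@9
  add 103.164.225.0/24 -> H4 at depth 24
  add 76.63.0.0/16 -> H2 at depth 16
  add 103.0.0.0/8 -> H1 at depth 8
  Q 103.164.225.13: descend 011001111010010011100001 ; hops seen [H1,H4] ; pick H4
  add 76.63.200.108/32 -> H3 at depth 32
  add 103.164.225.129/32 -> H4 at depth 32
  add 103.164.0.0/16 -> H3 at depth 16
  - 103.164.0.0/16 clear@16
  add 76.0.0.0/8 -> H1 at depth 8
  Q 103.164.225.31: descend 011001111010010011100001 ; hops seen [H1,H4] ; pick H4
  - 76.63.0.0/16 clear@16
  Q 244.13.179.49: descend ε ; hops seen [∅] ; pick no-route
  add 76.63.0.0/16 -> H3 at depth 16

== LOOKUPS ==
["H4","H4","no-route"]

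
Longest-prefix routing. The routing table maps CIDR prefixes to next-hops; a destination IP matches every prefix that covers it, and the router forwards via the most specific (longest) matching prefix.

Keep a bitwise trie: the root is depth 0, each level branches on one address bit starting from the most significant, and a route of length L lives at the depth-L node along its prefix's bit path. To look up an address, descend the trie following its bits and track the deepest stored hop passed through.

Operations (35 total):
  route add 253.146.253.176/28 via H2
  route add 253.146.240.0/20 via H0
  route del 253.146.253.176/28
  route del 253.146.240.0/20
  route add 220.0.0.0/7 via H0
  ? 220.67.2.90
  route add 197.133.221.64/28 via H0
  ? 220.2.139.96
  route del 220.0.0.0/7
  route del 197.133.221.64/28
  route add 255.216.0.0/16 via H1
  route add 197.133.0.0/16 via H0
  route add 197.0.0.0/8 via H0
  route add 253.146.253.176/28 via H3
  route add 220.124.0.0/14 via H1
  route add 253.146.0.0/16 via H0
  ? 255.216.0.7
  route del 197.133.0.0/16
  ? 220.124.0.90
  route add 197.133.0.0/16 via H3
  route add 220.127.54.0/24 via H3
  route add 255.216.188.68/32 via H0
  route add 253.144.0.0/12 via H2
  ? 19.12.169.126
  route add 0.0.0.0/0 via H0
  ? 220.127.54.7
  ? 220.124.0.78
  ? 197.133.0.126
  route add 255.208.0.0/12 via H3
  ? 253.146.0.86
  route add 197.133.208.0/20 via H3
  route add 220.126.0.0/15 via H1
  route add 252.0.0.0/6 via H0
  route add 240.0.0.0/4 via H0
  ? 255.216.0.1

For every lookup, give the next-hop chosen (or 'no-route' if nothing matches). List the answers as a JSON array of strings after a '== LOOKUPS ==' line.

Apply in order:
  add 253.146.253.176/28 -> H2 at depth 28
  add 253.146.240.0/20 -> H0 at depth 20
  - 253.146.253.176/28 clear@28
  - 253.146.240.0/20 clear@20
  add 220.0.0.0/7 -> H0 at depth 7
  lookup 220.67.2.90: bits 1101110 walk d0:-→d1:-→d2:-→d3:-→d4:-→d5:-→d6:-→d7:H0 -> H0
  add 197.133.221.64/28 -> H0 at depth 28
  lookup 220.2.139.96: bits 1101110 walk d0:-→d1:-→d2:-→d3:-→d4:-→d5:-→d6:-→d7:H0 -> H0
  - 220.0.0.0/7 clear@7
  - 197.133.221.64/28 clear@28
  add 255.216.0.0/16 -> H1 at depth 16
  add 197.133.0.0/16 -> H0 at depth 16
  add 197.0.0.0/8 -> H0 at depth 8
  add 253.146.253.176/28 -> H3 at depth 28
  add 220.124.0.0/14 -> H1 at depth 14
  add 253.146.0.0/16 -> H0 at depth 16
  lookup 255.216.0.7: bits 1111111111011000 walk d0:-→d1:-→d2:-→d3:-→d4:-→d5:-→d6:-→d7:-→d8:-→d9:-→d10:-→d11:-→d12:-→d13:-→d14:-→d15:-→d16:H1 -> H1
  - 197.133.0.0/16 clear@16
  lookup 220.124.0.90: bits 11011100011111 walk d0:-→d1:-→d2:-→d3:-→d4:-→d5:-→d6:-→d7:-→d8:-→d9:-→d10:-→d11:-→d12:-→d13:-→d14:H1 -> H1
  add 197.133.0.0/16 -> H3 at depth 16
  add 220.127.54.0/24 -> H3 at depth 24
  add 255.216.188.68/32 -> H0 at depth 32
  add 253.144.0.0/12 -> H2 at depth 12
  lookup 19.12.169.126: bits ε walk d0:- -> no-route
  add 0.0.0.0/0 -> H0 at depth 0
  lookup 220.127.54.7: bits 110111000111111100110110 walk d0:H0→d1:-→d2:-→d3:-→d4:-→d5:-→d6:-→d7:-→d8:-→d9:-→d10:-→d11:-→d12:-→d13:-→d14:H1→d15:-→d16:-→d17:-→d18:-→d19:-→d20:-→d21:-→d22:-→d23:-→d24:H3 -> H3
  lookup 220.124.0.78: bits 11011100011111 walk d0:H0→d1:-→d2:-→d3:-→d4:-→d5:-→d6:-→d7:-→d8:-→d9:-→d10:-→d11:-→d12:-→d13:-→d14:H1 -> H1
  lookup 197.133.0.126: bits 1100010110000101 walk d0:H0→d1:-→d2:-→d3:-→d4:-→d5:-→d6:-→d7:-→d8:H0→d9:-→d10:-→d11:-→d12:-→d13:-→d14:-→d15:-→d16:H3 -> H3
  add 255.208.0.0/12 -> H3 at depth 12
  lookup 253.146.0.86: bits 1111110110010010 walk d0:H0→d1:-→d2:-→d3:-→d4:-→d5:-→d6:-→d7:-→d8:-→d9:-→d10:-→d11:-→d12:H2→d13:-→d14:-→d15:-→d16:H0 -> H0
  add 197.133.208.0/20 -> H3 at depth 20
  add 220.126.0.0/15 -> H1 at depth 15
  add 252.0.0.0/6 -> H0 at depth 6
  add 240.0.0.0/4 -> H0 at depth 4
  lookup 255.216.0.1: bits 1111111111011000 walk d0:H0→d1:-→d2:-→d3:-→d4:H0→d5:-→d6:H0→d7:-→d8:-→d9:-→d10:-→d11:-→d12:H3→d13:-→d14:-→d15:-→d16:H1 -> H1

== LOOKUPS ==
["H0","H0","H1","H1","no-route","H3","H1","H3","H0","H1"]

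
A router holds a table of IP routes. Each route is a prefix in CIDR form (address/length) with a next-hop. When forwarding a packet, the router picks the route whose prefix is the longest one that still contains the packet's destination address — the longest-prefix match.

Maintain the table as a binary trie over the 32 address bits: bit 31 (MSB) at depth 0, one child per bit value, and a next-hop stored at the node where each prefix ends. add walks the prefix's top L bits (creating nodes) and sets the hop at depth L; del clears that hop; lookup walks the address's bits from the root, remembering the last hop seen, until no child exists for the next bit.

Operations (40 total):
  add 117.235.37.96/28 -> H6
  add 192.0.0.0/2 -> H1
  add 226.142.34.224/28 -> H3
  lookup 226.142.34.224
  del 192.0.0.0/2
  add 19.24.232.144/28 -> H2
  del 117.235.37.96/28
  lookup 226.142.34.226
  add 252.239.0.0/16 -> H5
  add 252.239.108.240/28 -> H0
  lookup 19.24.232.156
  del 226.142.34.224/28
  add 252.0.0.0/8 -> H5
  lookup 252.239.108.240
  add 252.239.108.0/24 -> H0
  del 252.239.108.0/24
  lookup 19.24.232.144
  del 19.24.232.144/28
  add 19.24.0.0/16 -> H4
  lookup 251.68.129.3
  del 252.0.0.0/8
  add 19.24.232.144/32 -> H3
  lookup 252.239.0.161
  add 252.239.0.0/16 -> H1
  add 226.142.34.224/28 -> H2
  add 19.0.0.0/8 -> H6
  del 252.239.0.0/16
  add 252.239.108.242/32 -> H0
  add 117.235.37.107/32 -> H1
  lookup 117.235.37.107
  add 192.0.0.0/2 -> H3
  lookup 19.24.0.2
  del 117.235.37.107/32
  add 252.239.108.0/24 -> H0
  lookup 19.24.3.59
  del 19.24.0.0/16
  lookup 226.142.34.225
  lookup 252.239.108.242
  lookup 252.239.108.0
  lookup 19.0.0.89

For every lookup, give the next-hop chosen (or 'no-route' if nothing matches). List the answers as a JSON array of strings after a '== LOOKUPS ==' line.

Apply in order:
  + 117.235.37.96/28 (H6) depth=28
  + 192.0.0.0/2 (H1) depth=2
  + 226.142.34.224/28 (H3) depth=28
  lookup 226.142.34.224: bits 1110001010001110001000101110 walk d0:-→d1:-→d2:H1→d3:-→d4:-→d5:-→d6:-→d7:-→d8:-→d9:-→d10:-→d11:-→d12:-→d13:-→d14:-→d15:-→d16:-→d17:-→d18:-→d19:-→d20:-→d21:-→d22:-→d23:-→d24:-→d25:-→d26:-→d27:-→d28:H3 -> H3
  del 192.0.0.0/2 (clear depth 2)
  + 19.24.232.144/28 (H2) depth=28
  del 117.235.37.96/28 (clear depth 28)
  lookup 226.142.34.226: bits 1110001010001110001000101110 walk d0:-→d1:-→d2:-→d3:-→d4:-→d5:-→d6:-→d7:-→d8:-→d9:-→d10:-→d11:-→d12:-→d13:-→d14:-→d15:-→d16:-→d17:-→d18:-→d19:-→d20:-→d21:-→d22:-→d23:-→d24:-→d25:-→d26:-→d27:-→d28:H3 -> H3
  + 252.239.0.0/16 (H5) depth=16
  + 252.239.108.240/28 (H0) depth=28
  lookup 19.24.232.156: bits 0001001100011000111010001001 walk d0:-→d1:-→d2:-→d3:-→d4:-→d5:-→d6:-→d7:-→d8:-→d9:-→d10:-→d11:-→d12:-→d13:-→d14:-→d15:-→d16:-→d17:-→d18:-→d19:-→d20:-→d21:-→d22:-→d23:-→d24:-→d25:-→d26:-→d27:-→d28:H2 -> H2
  del 226.142.34.224/28 (clear depth 28)
  + 252.0.0.0/8 (H5) depth=8
  lookup 252.239.108.240: bits 1111110011101111011011001111 walk d0:-→d1:-→d2:-→d3:-→d4:-→d5:-→d6:-→d7:-→d8:H5→d9:-→d10:-→d11:-→d12:-→d13:-→d14:-→d15:-→d16:H5→d17:-→d18:-→d19:-→d20:-→d21:-→d22:-→d23:-→d24:-→d25:-→d26:-→d27:-→d28:H0 -> H0
  + 252.239.108.0/24 (H0) depth=24
  del 252.239.108.0/24 (clear depth 24)
  lookup 19.24.232.144: bits 0001001100011000111010001001 walk d0:-→d1:-→d2:-→d3:-→d4:-→d5:-→d6:-→d7:-→d8:-→d9:-→d10:-→d11:-→d12:-→d13:-→d14:-→d15:-→d16:-→d17:-→d18:-→d19:-→d20:-→d21:-→d22:-→d23:-→d24:-→d25:-→d26:-→d27:-→d28:H2 -> H2
  del 19.24.232.144/28 (clear depth 28)
  + 19.24.0.0/16 (H4) depth=16
  lookup 251.68.129.3: bits 11111 walk d0:-→d1:-→d2:-→d3:-→d4:-→d5:- -> no-route
  del 252.0.0.0/8 (clear depth 8)
  + 19.24.232.144/32 (H3) depth=32
  lookup 252.239.0.161: bits 11111100111011110 walk d0:-→d1:-→d2:-→d3:-→d4:-→d5:-→d6:-→d7:-→d8:-→d9:-→d10:-→d11:-→d12:-→d13:-→d14:-→d15:-→d16:H5→d17:- -> H5
  + 252.239.0.0/16 (H1) depth=16
  + 226.142.34.224/28 (H2) depth=28
  + 19.0.0.0/8 (H6) depth=8
  del 252.239.0.0/16 (clear depth 16)
  + 252.239.108.242/32 (H0) depth=32
  + 117.235.37.107/32 (H1) depth=32
  lookup 117.235.37.107: bits 01110101111010110010010101101011 walk d0:-→d1:-→d2:-→d3:-→d4:-→d5:-→d6:-→d7:-→d8:-→d9:-→d10:-→d11:-→d12:-→d13:-→d14:-→d15:-→d16:-→d17:-→d18:-→d19:-→d20:-→d21:-→d22:-→d23:-→d24:-→d25:-→d26:-→d27:-→d28:-→d29:-→d30:-→d31:-→d32:H1 -> H1
  + 192.0.0.0/2 (H3) depth=2
  lookup 19.24.0.2: bits 0001001100011000 walk d0:-→d1:-→d2:-→d3:-→d4:-→d5:-→d6:-→d7:-→d8:H6→d9:-→d10:-→d11:-→d12:-→d13:-→d14:-→d15:-→d16:H4 -> H4
  del 117.235.37.107/32 (clear depth 32)
  + 252.239.108.0/24 (H0) depth=24
  lookup 19.24.3.59: bits 0001001100011000 walk d0:-→d1:-→d2:-→d3:-→d4:-→d5:-→d6:-→d7:-→d8:H6→d9:-→d10:-→d11:-→d12:-→d13:-→d14:-→d15:-→d16:H4 -> H4
  del 19.24.0.0/16 (clear depth 16)
  lookup 226.142.34.225: bits 1110001010001110001000101110 walk d0:-→d1:-→d2:H3→d3:-→d4:-→d5:-→d6:-→d7:-→d8:-→d9:-→d10:-→d11:-→d12:-→d13:-→d14:-→d15:-→d16:-→d17:-→d18:-→d19:-→d20:-→d21:-→d22:-→d23:-→d24:-→d25:-→d26:-→d27:-→d28:H2 -> H2
  lookup 252.239.108.242: bits 11111100111011110110110011110010 walk d0:-→d1:-→d2:H3→d3:-→d4:-→d5:-→d6:-→d7:-→d8:-→d9:-→d10:-→d11:-→d12:-→d13:-→d14:-→d15:-→d16:-→d17:-→d18:-→d19:-→d20:-→d21:-→d22:-→d23:-→d24:H0→d25:-→d26:-→d27:-→d28:H0→d29:-→d30:-→d31:-→d32:H0 -> H0
  lookup 252.239.108.0: bits 111111001110111101101100 walk d0:-→d1:-→d2:H3→d3:-→d4:-→d5:-→d6:-→d7:-→d8:-→d9:-→d10:-→d11:-→d12:-→d13:-→d14:-→d15:-→d16:-→d17:-→d18:-→d19:-→d20:-→d21:-→d22:-→d23:-→d24:H0 -> H0
  lookup 19.0.0.89: bits 00010011000 walk d0:-→d1:-→d2:-→d3:-→d4:-→d5:-→d6:-→d7:-→d8:H6→d9:-→d10:-→d11:- -> H6

== LOOKUPS ==
["H3","H3","H2","H0","H2","no-route","H5","H1","H4","H4","H2","H0","H0","H6"]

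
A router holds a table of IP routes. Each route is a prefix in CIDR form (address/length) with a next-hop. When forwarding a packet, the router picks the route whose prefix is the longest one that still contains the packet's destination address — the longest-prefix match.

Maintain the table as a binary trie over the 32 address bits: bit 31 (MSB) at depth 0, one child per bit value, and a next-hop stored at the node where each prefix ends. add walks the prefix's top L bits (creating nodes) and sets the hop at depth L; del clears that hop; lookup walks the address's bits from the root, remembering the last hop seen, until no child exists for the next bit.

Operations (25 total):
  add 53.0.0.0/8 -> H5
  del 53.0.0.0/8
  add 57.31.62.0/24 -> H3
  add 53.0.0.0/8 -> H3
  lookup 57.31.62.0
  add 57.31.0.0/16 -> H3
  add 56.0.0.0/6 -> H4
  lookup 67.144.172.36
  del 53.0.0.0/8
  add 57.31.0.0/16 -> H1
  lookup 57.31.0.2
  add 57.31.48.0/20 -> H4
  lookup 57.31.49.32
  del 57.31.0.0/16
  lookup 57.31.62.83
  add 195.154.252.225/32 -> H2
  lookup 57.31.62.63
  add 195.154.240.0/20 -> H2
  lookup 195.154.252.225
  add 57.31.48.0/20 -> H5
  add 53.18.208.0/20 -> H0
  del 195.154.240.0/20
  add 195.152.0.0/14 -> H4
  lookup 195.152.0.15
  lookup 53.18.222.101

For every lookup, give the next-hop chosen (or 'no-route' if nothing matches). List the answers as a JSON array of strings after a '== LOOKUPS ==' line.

Apply in order:
  + 53.0.0.0/8 (H5) depth=8
  del 53.0.0.0/8 (clear depth 8)
  + 57.31.62.0/24 (H3) depth=24
  + 53.0.0.0/8 (H3) depth=8
  lookup 57.31.62.0: bits 001110010001111100111110 walk d0:-→d1:-→d2:-→d3:-→d4:-→d5:-→d6:-→d7:-→d8:-→d9:-→d10:-→d11:-→d12:-→d13:-→d14:-→d15:-→d16:-→d17:-→d18:-→d19:-→d20:-→d21:-→d22:-→d23:-→d24:H3 -> H3
  + 57.31.0.0/16 (H3) depth=16
  + 56.0.0.0/6 (H4) depth=6
  lookup 67.144.172.36: bits 0 walk d0:-→d1:- -> no-route
  del 53.0.0.0/8 (clear depth 8)
  + 57.31.0.0/16 (H1) depth=16
  lookup 57.31.0.2: bits 001110010001111100 walk d0:-→d1:-→d2:-→d3:-→d4:-→d5:-→d6:H4→d7:-→d8:-→d9:-→d10:-→d11:-→d12:-→d13:-→d14:-→d15:-→d16:H1→d17:-→d18:- -> H1
  + 57.31.48.0/20 (H4) depth=20
  lookup 57.31.49.32: bits 00111001000111110011 walk d0:-→d1:-→d2:-→d3:-→d4:-→d5:-→d6:H4→d7:-→d8:-→d9:-→d10:-→d11:-→d12:-→d13:-→d14:-→d15:-→d16:H1→d17:-→d18:-→d19:-→d20:H4 -> H4
  del 57.31.0.0/16 (clear depth 16)
  lookup 57.31.62.83: bits 001110010001111100111110 walk d0:-→d1:-→d2:-→d3:-→d4:-→d5:-→d6:H4→d7:-→d8:-→d9:-→d10:-→d11:-→d12:-→d13:-→d14:-→d15:-→d16:-→d17:-→d18:-→d19:-→d20:H4→d21:-→d22:-→d23:-→d24:H3 -> H3
  + 195.154.252.225/32 (H2) depth=32
  lookup 57.31.62.63: bits 001110010001111100111110 walk d0:-→d1:-→d2:-→d3:-→d4:-→d5:-→d6:H4→d7:-→d8:-→d9:-→d10:-→d11:-→d12:-→d13:-→d14:-→d15:-→d16:-→d17:-→d18:-→d19:-→d20:H4→d21:-→d22:-→d23:-→d24:H3 -> H3
  + 195.154.240.0/20 (H2) depth=20
  lookup 195.154.252.225: bits 11000011100110101111110011100001 walk d0:-→d1:-→d2:-→d3:-→d4:-→d5:-→d6:-→d7:-→d8:-→d9:-→d10:-→d11:-→d12:-→d13:-→d14:-→d15:-→d16:-→d17:-→d18:-→d19:-→d20:H2→d21:-→d22:-→d23:-→d24:-→d25:-→d26:-→d27:-→d28:-→d29:-→d30:-→d31:-→d32:H2 -> H2
  + 57.31.48.0/20 (H5) depth=20
  + 53.18.208.0/20 (H0) depth=20
  del 195.154.240.0/20 (clear depth 20)
  + 195.152.0.0/14 (H4) depth=14
  lookup 195.152.0.15: bits 11000011100110 walk d0:-→d1:-→d2:-→d3:-→d4:-→d5:-→d6:-→d7:-→d8:-→d9:-→d10:-→d11:-→d12:-→d13:-→d14:H4 -> H4
  lookup 53.18.222.101: bits 00110101000100101101 walk d0:-→d1:-→d2:-→d3:-→d4:-→d5:-→d6:-→d7:-→d8:-→d9:-→d10:-→d11:-→d12:-→d13:-→d14:-→d15:-→d16:-→d17:-→d18:-→d19:-→d20:H0 -> H0

== LOOKUPS ==
["H3","no-route","H1","H4","H3","H3","H2","H4","H0"]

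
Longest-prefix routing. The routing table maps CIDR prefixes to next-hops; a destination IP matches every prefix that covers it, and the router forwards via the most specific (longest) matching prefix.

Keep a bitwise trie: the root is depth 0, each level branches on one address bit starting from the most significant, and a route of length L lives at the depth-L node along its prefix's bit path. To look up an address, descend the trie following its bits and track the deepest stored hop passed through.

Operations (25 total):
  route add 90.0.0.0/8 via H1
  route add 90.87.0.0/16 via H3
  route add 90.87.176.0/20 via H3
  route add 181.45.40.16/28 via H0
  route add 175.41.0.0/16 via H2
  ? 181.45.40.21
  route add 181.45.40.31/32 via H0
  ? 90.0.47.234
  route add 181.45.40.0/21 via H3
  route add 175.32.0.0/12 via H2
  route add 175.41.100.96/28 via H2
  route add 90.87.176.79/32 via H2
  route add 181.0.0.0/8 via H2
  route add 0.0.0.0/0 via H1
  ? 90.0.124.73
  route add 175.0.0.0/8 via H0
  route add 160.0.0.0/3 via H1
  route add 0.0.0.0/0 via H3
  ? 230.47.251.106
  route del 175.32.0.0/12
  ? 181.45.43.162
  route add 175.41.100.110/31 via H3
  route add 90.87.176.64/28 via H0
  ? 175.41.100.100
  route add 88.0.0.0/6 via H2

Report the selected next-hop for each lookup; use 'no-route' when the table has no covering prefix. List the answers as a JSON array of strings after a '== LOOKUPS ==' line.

Trace:
  add 90.0.0.0/8 -> H1 at depth 8
  add 90.87.0.0/16 -> H3 at depth 16
  add 90.87.176.0/20 -> H3 at depth 20
  add 181.45.40.16/28 -> H0 at depth 28
  add 175.41.0.0/16 -> H2 at depth 16
  Q 181.45.40.21: descend 1011010100101101001010000001 ; hops seen [H0] ; pick H0
  add 181.45.40.31/32 -> H0 at depth 32
  Q 90.0.47.234: descend 010110100 ; hops seen [H1] ; pick H1
  add 181.45.40.0/21 -> H3 at depth 21
  add 175.32.0.0/12 -> H2 at depth 12
  add 175.41.100.96/28 -> H2 at depth 28
  add 90.87.176.79/32 -> H2 at depth 32
  add 181.0.0.0/8 -> H2 at depth 8
  add 0.0.0.0/0 -> H1 at depth 0
  Q 90.0.124.73: descend 010110100 ; hops seen [H1,H1] ; pick H1
  add 175.0.0.0/8 -> H0 at depth 8
  add 160.0.0.0/3 -> H1 at depth 3
  add 0.0.0.0/0 -> H3 at depth 0
  Q 230.47.251.106: descend 1 ; hops seen [H3] ; pick H3
  - 175.32.0.0/12 clear@12
  Q 181.45.43.162: descend 1011010100101101001010 ; hops seen [H3,H1,H2,H3] ; pick H3
  add 175.41.100.110/31 -> H3 at depth 31
  add 90.87.176.64/28 -> H0 at depth 28
  Q 175.41.100.100: descend 1010111100101001011001000110 ; hops seen [H3,H1,H0,H2,H2] ; pick H2
  add 88.0.0.0/6 -> H2 at depth 6

== LOOKUPS ==
["H0","H1","H1","H3","H3","H2"]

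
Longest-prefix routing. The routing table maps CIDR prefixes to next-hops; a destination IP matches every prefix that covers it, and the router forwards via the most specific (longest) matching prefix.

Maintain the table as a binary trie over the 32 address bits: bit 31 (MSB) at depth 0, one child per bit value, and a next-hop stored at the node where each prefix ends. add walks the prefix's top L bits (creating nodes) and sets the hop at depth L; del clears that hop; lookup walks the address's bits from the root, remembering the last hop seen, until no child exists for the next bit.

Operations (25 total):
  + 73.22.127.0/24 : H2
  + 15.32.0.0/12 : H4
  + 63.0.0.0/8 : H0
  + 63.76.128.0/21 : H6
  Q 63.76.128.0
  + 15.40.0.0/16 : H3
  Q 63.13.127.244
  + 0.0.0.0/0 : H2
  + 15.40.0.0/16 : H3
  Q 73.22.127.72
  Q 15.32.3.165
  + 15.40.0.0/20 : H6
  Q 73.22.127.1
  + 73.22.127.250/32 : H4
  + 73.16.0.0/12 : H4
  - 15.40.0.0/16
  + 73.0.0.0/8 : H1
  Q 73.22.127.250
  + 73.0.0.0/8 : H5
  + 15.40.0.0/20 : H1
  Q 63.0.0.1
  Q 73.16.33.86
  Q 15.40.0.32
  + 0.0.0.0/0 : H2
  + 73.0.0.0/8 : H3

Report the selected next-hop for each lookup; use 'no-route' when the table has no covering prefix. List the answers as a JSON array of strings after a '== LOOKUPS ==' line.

Process each operation:
  + 73.22.127.0/24 (H2) depth=24
  + 15.32.0.0/12 (H4) depth=12
  + 63.0.0.0/8 (H0) depth=8
  + 63.76.128.0/21 (H6) depth=21
  ? 63.76.128.0  path d0:-→d1:-→d2:-→d3:-→d4:-→d5:-→d6:-→d7:-→d8:H0→d9:-→d10:-→d11:-→d12:-→d13:-→d14:-→d15:-→d16:-→d17:-→d18:-→d19:-→d20:-→d21:H6  best=H6
  + 15.40.0.0/16 (H3) depth=16
  ? 63.13.127.244  path d0:-→d1:-→d2:-→d3:-→d4:-→d5:-→d6:-→d7:-→d8:H0→d9:-  best=H0
  + 0.0.0.0/0 (H2) depth=0
  + 15.40.0.0/16 (H3) depth=16
  ? 73.22.127.72  path d0:H2→d1:-→d2:-→d3:-→d4:-→d5:-→d6:-→d7:-→d8:-→d9:-→d10:-→d11:-→d12:-→d13:-→d14:-→d15:-→d16:-→d17:-→d18:-→d19:-→d20:-→d21:-→d22:-→d23:-→d24:H2  best=H2
  ? 15.32.3.165  path d0:H2→d1:-→d2:-→d3:-→d4:-→d5:-→d6:-→d7:-→d8:-→d9:-→d10:-→d11:-→d12:H4  best=H4
  + 15.40.0.0/20 (H6) depth=20
  ? 73.22.127.1  path d0:H2→d1:-→d2:-→d3:-→d4:-→d5:-→d6:-→d7:-→d8:-→d9:-→d10:-→d11:-→d12:-→d13:-→d14:-→d15:-→d16:-→d17:-→d18:-→d19:-→d20:-→d21:-→d22:-→d23:-→d24:H2  best=H2
  + 73.22.127.250/32 (H4) depth=32
  + 73.16.0.0/12 (H4) depth=12
  del 15.40.0.0/16 (clear depth 16)
  + 73.0.0.0/8 (H1) depth=8
  ? 73.22.127.250  path d0:H2→d1:-→d2:-→d3:-→d4:-→d5:-→d6:-→d7:-→d8:H1→d9:-→d10:-→d11:-→d12:H4→d13:-→d14:-→d15:-→d16:-→d17:-→d18:-→d19:-→d20:-→d21:-→d22:-→d23:-→d24:H2→d25:-→d26:-→d27:-→d28:-→d29:-→d30:-→d31:-→d32:H4  best=H4
  + 73.0.0.0/8 (H5) depth=8
  + 15.40.0.0/20 (H1) depth=20
  ? 63.0.0.1  path d0:H2→d1:-→d2:-→d3:-→d4:-→d5:-→d6:-→d7:-→d8:H0→d9:-  best=H0
  ? 73.16.33.86  path d0:H2→d1:-→d2:-→d3:-→d4:-→d5:-→d6:-→d7:-→d8:H5→d9:-→d10:-→d11:-→d12:H4→d13:-  best=H4
  ? 15.40.0.32  path d0:H2→d1:-→d2:-→d3:-→d4:-→d5:-→d6:-→d7:-→d8:-→d9:-→d10:-→d11:-→d12:H4→d13:-→d14:-→d15:-→d16:-→d17:-→d18:-→d19:-→d20:H1  best=H1
  + 0.0.0.0/0 (H2) depth=0
  + 73.0.0.0/8 (H3) depth=8

== LOOKUPS ==
["H6","H0","H2","H4","H2","H4","H0","H4","H1"]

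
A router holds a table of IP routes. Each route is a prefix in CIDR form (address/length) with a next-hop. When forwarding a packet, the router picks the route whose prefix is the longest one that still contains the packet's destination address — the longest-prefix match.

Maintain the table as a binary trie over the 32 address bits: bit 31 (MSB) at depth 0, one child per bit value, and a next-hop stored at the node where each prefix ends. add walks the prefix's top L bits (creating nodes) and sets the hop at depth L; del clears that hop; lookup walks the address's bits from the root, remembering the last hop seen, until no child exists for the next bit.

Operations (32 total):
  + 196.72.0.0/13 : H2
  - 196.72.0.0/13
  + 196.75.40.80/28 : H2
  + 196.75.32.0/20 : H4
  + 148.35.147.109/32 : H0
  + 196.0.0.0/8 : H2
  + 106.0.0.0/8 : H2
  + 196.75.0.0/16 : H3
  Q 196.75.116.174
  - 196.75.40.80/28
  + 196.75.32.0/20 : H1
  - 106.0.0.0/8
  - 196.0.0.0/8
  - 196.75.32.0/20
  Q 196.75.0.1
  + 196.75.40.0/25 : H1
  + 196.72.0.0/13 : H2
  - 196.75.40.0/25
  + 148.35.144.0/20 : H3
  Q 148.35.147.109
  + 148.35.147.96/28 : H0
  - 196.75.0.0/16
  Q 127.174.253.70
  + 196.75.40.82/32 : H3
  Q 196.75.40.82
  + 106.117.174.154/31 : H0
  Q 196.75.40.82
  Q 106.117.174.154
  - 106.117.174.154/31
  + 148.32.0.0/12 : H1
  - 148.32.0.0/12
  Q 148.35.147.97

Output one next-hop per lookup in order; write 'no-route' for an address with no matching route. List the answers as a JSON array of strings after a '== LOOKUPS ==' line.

Process each operation:
  + 196.72.0.0/13 (H2) depth=13
  del 196.72.0.0/13 (clear depth 13)
  + 196.75.40.80/28 (H2) depth=28
  + 196.75.32.0/20 (H4) depth=20
  + 148.35.147.109/32 (H0) depth=32
  + 196.0.0.0/8 (H2) depth=8
  + 106.0.0.0/8 (H2) depth=8
  + 196.75.0.0/16 (H3) depth=16
  ? 196.75.116.174  path d0:-→d1:-→d2:-→d3:-→d4:-→d5:-→d6:-→d7:-→d8:H2→d9:-→d10:-→d11:-→d12:-→d13:-→d14:-→d15:-→d16:H3→d17:-  best=H3
  del 196.75.40.80/28 (clear depth 28)
  + 196.75.32.0/20 (H1) depth=20
  del 106.0.0.0/8 (clear depth 8)
  del 196.0.0.0/8 (clear depth 8)
  del 196.75.32.0/20 (clear depth 20)
  ? 196.75.0.1  path d0:-→d1:-→d2:-→d3:-→d4:-→d5:-→d6:-→d7:-→d8:-→d9:-→d10:-→d11:-→d12:-→d13:-→d14:-→d15:-→d16:H3→d17:-→d18:-  best=H3
  + 196.75.40.0/25 (H1) depth=25
  + 196.72.0.0/13 (H2) depth=13
  del 196.75.40.0/25 (clear depth 25)
  + 148.35.144.0/20 (H3) depth=20
  ? 148.35.147.109  path d0:-→d1:-→d2:-→d3:-→d4:-→d5:-→d6:-→d7:-→d8:-→d9:-→d10:-→d11:-→d12:-→d13:-→d14:-→d15:-→d16:-→d17:-→d18:-→d19:-→d20:H3→d21:-→d22:-→d23:-→d24:-→d25:-→d26:-→d27:-→d28:-→d29:-→d30:-→d31:-→d32:H0  best=H0
  + 148.35.147.96/28 (H0) depth=28
  del 196.75.0.0/16 (clear depth 16)
  ? 127.174.253.70  path d0:-→d1:-→d2:-→d3:-  best=no-route
  + 196.75.40.82/32 (H3) depth=32
  ? 196.75.40.82  path d0:-→d1:-→d2:-→d3:-→d4:-→d5:-→d6:-→d7:-→d8:-→d9:-→d10:-→d11:-→d12:-→d13:H2→d14:-→d15:-→d16:-→d17:-→d18:-→d19:-→d20:-→d21:-→d22:-→d23:-→d24:-→d25:-→d26:-→d27:-→d28:-→d29:-→d30:-→d31:-→d32:H3  best=H3
  + 106.117.174.154/31 (H0) depth=31
  ? 196.75.40.82  path d0:-→d1:-→d2:-→d3:-→d4:-→d5:-→d6:-→d7:-→d8:-→d9:-→d10:-→d11:-→d12:-→d13:H2→d14:-→d15:-→d16:-→d17:-→d18:-→d19:-→d20:-→d21:-→d22:-→d23:-→d24:-→d25:-→d26:-→d27:-→d28:-→d29:-→d30:-→d31:-→d32:H3  best=H3
  ? 106.117.174.154  path d0:-→d1:-→d2:-→d3:-→d4:-→d5:-→d6:-→d7:-→d8:-→d9:-→d10:-→d11:-→d12:-→d13:-→d14:-→d15:-→d16:-→d17:-→d18:-→d19:-→d20:-→d21:-→d22:-→d23:-→d24:-→d25:-→d26:-→d27:-→d28:-→d29:-→d30:-→d31:H0  best=H0
  del 106.117.174.154/31 (clear depth 31)
  + 148.32.0.0/12 (H1) depth=12
  del 148.32.0.0/12 (clear depth 12)
  ? 148.35.147.97  path d0:-→d1:-→d2:-→d3:-→d4:-→d5:-→d6:-→d7:-→d8:-→d9:-→d10:-→d11:-→d12:-→d13:-→d14:-→d15:-→d16:-→d17:-→d18:-→d19:-→d20:H3→d21:-→d22:-→d23:-→d24:-→d25:-→d26:-→d27:-→d28:H0  best=H0

== LOOKUPS ==
["H3","H3","H0","no-route","H3","H3","H0","H0"]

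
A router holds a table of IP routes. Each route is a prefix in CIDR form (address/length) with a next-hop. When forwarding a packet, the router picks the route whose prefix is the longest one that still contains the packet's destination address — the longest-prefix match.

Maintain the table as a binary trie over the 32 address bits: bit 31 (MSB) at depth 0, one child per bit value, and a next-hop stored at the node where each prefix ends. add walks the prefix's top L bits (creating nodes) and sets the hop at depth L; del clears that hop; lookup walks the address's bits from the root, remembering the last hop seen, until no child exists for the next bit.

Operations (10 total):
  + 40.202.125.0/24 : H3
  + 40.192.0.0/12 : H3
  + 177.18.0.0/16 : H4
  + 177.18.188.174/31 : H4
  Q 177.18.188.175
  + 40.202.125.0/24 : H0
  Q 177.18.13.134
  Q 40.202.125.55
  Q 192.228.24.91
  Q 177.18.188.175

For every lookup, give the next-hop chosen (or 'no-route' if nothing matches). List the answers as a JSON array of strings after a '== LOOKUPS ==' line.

Trace:
  add 40.202.125.0/24 -> H3 at depth 24
  add 40.192.0.0/12 -> H3 at depth 12
  add 177.18.0.0/16 -> H4 at depth 16
  add 177.18.188.174/31 -> H4 at depth 31
  ? 177.18.188.175  path d0:-→d1:-→d2:-→d3:-→d4:-→d5:-→d6:-→d7:-→d8:-→d9:-→d10:-→d11:-→d12:-→d13:-→d14:-→d15:-→d16:H4→d17:-→d18:-→d19:-→d20:-→d21:-→d22:-→d23:-→d24:-→d25:-→d26:-→d27:-→d28:-→d29:-→d30:-→d31:H4  best=H4
  add 40.202.125.0/24 -> H0 at depth 24
  ? 177.18.13.134  path d0:-→d1:-→d2:-→d3:-→d4:-→d5:-→d6:-→d7:-→d8:-→d9:-→d10:-→d11:-→d12:-→d13:-→d14:-→d15:-→d16:H4  best=H4
  ? 40.202.125.55  path d0:-→d1:-→d2:-→d3:-→d4:-→d5:-→d6:-→d7:-→d8:-→d9:-→d10:-→d11:-→d12:H3→d13:-→d14:-→d15:-→d16:-→d17:-→d18:-→d19:-→d20:-→d21:-→d22:-→d23:-→d24:H0  best=H0
  ? 192.228.24.91  path d0:-→d1:-  best=no-route
  ? 177.18.188.175  path d0:-→d1:-→d2:-→d3:-→d4:-→d5:-→d6:-→d7:-→d8:-→d9:-→d10:-→d11:-→d12:-→d13:-→d14:-→d15:-→d16:H4→d17:-→d18:-→d19:-→d20:-→d21:-→d22:-→d23:-→d24:-→d25:-→d26:-→d27:-→d28:-→d29:-→d30:-→d31:H4  best=H4

== LOOKUPS ==
["H4","H4","H0","no-route","H4"]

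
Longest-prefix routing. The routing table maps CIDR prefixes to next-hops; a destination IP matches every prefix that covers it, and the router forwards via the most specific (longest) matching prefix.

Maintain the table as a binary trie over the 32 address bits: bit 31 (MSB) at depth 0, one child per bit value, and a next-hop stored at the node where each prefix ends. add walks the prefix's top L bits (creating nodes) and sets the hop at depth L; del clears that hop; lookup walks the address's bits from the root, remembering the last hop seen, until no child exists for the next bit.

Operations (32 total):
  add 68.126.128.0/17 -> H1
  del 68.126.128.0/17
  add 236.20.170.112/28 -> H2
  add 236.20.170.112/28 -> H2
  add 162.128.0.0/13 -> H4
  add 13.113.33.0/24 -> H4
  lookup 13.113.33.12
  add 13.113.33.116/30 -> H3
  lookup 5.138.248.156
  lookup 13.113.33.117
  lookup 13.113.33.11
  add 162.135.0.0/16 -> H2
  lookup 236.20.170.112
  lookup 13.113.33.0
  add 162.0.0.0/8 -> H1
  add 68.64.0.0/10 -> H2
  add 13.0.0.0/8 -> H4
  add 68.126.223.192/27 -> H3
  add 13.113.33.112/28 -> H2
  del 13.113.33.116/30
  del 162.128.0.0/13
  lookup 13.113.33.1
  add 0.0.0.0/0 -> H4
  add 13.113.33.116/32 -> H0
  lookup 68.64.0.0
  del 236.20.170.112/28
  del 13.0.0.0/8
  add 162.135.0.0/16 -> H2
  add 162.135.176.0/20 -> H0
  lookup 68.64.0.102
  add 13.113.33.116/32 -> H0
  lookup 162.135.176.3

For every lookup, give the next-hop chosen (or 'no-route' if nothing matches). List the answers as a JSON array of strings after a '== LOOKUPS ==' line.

Trace:
  add 68.126.128.0/17 -> H1 at depth 17
  - 68.126.128.0/17 clear@17
  add 236.20.170.112/28 -> H2 at depth 28
  add 236.20.170.112/28 -> H2 at depth 28
  add 162.128.0.0/13 -> H4 at depth 13
  add 13.113.33.0/24 -> H4 at depth 24
  ? 13.113.33.12  path d0:-→d1:-→d2:-→d3:-→d4:-→d5:-→d6:-→d7:-→d8:-→d9:-→d10:-→d11:-→d12:-→d13:-→d14:-→d15:-→d16:-→d17:-→d18:-→d19:-→d20:-→d21:-→d22:-→d23:-→d24:H4  best=H4
  add 13.113.33.116/30 -> H3 at depth 30
  ? 5.138.248.156  path d0:-→d1:-→d2:-→d3:-→d4:-  best=no-route
  ? 13.113.33.117  path d0:-→d1:-→d2:-→d3:-→d4:-→d5:-→d6:-→d7:-→d8:-→d9:-→d10:-→d11:-→d12:-→d13:-→d14:-→d15:-→d16:-→d17:-→d18:-→d19:-→d20:-→d21:-→d22:-→d23:-→d24:H4→d25:-→d26:-→d27:-→d28:-→d29:-→d30:H3  best=H3
  ? 13.113.33.11  path d0:-→d1:-→d2:-→d3:-→d4:-→d5:-→d6:-→d7:-→d8:-→d9:-→d10:-→d11:-→d12:-→d13:-→d14:-→d15:-→d16:-→d17:-→d18:-→d19:-→d20:-→d21:-→d22:-→d23:-→d24:H4→d25:-  best=H4
  add 162.135.0.0/16 -> H2 at depth 16
  ? 236.20.170.112  path d0:-→d1:-→d2:-→d3:-→d4:-→d5:-→d6:-→d7:-→d8:-→d9:-→d10:-→d11:-→d12:-→d13:-→d14:-→d15:-→d16:-→d17:-→d18:-→d19:-→d20:-→d21:-→d22:-→d23:-→d24:-→d25:-→d26:-→d27:-→d28:H2  best=H2
  ? 13.113.33.0  path d0:-→d1:-→d2:-→d3:-→d4:-→d5:-→d6:-→d7:-→d8:-→d9:-→d10:-→d11:-→d12:-→d13:-→d14:-→d15:-→d16:-→d17:-→d18:-→d19:-→d20:-→d21:-→d22:-→d23:-→d24:H4→d25:-  best=H4
  add 162.0.0.0/8 -> H1 at depth 8
  add 68.64.0.0/10 -> H2 at depth 10
  add 13.0.0.0/8 -> H4 at depth 8
  add 68.126.223.192/27 -> H3 at depth 27
  add 13.113.33.112/28 -> H2 at depth 28
  - 13.113.33.116/30 clear@30
  - 162.128.0.0/13 clear@13
  ? 13.113.33.1  path d0:-→d1:-→d2:-→d3:-→d4:-→d5:-→d6:-→d7:-→d8:H4→d9:-→d10:-→d11:-→d12:-→d13:-→d14:-→d15:-→d16:-→d17:-→d18:-→d19:-→d20:-→d21:-→d22:-→d23:-→d24:H4→d25:-  best=H4
  add 0.0.0.0/0 -> H4 at depth 0
  add 13.113.33.116/32 -> H0 at depth 32
  ? 68.64.0.0  path d0:H4→d1:-→d2:-→d3:-→d4:-→d5:-→d6:-→d7:-→d8:-→d9:-→d10:H2  best=H2
  - 236.20.170.112/28 clear@28
  - 13.0.0.0/8 clear@8
  add 162.135.0.0/16 -> H2 at depth 16
  add 162.135.176.0/20 -> H0 at depth 20
  ? 68.64.0.102  path d0:H4→d1:-→d2:-→d3:-→d4:-→d5:-→d6:-→d7:-→d8:-→d9:-→d10:H2  best=H2
  add 13.113.33.116/32 -> H0 at depth 32
  ? 162.135.176.3  path d0:H4→d1:-→d2:-→d3:-→d4:-→d5:-→d6:-→d7:-→d8:H1→d9:-→d10:-→d11:-→d12:-→d13:-→d14:-→d15:-→d16:H2→d17:-→d18:-→d19:-→d20:H0  best=H0

== LOOKUPS ==
["H4","no-route","H3","H4","H2","H4","H4","H2","H2","H0"]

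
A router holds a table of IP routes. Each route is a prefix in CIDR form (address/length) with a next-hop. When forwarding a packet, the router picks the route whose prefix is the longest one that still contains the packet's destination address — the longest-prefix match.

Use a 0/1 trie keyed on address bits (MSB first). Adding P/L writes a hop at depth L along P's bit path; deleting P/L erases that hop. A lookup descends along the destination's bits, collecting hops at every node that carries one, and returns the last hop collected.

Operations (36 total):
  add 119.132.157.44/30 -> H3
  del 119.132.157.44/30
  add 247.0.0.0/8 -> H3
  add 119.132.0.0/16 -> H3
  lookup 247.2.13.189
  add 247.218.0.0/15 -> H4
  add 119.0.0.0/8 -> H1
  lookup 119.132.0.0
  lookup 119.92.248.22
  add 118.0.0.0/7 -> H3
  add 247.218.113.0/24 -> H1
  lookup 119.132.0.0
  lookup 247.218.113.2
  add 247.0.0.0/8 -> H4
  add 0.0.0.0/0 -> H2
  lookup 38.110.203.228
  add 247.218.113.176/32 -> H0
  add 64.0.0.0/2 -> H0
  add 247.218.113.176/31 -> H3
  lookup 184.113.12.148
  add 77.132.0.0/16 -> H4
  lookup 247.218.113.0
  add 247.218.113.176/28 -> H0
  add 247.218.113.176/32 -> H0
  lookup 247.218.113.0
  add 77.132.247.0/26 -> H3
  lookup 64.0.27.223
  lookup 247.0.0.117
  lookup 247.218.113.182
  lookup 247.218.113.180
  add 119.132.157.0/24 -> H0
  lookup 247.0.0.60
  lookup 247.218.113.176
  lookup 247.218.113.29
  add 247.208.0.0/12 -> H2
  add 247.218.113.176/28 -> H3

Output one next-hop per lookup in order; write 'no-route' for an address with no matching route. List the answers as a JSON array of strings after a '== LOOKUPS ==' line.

Apply in order:
  + 119.132.157.44/30 (H3) depth=30
  del 119.132.157.44/30 (clear depth 30)
  + 247.0.0.0/8 (H3) depth=8
  + 119.132.0.0/16 (H3) depth=16
  lookup 247.2.13.189: bits 11110111 walk d0:-→d1:-→d2:-→d3:-→d4:-→d5:-→d6:-→d7:-→d8:H3 -> H3
  + 247.218.0.0/15 (H4) depth=15
  + 119.0.0.0/8 (H1) depth=8
  lookup 119.132.0.0: bits 0111011110000100 walk d0:-→d1:-→d2:-→d3:-→d4:-→d5:-→d6:-→d7:-→d8:H1→d9:-→d10:-→d11:-→d12:-→d13:-→d14:-→d15:-→d16:H3 -> H3
  lookup 119.92.248.22: bits 01110111 walk d0:-→d1:-→d2:-→d3:-→d4:-→d5:-→d6:-→d7:-→d8:H1 -> H1
  + 118.0.0.0/7 (H3) depth=7
  + 247.218.113.0/24 (H1) depth=24
  lookup 119.132.0.0: bits 0111011110000100 walk d0:-→d1:-→d2:-→d3:-→d4:-→d5:-→d6:-→d7:H3→d8:H1→d9:-→d10:-→d11:-→d12:-→d13:-→d14:-→d15:-→d16:H3 -> H3
  lookup 247.218.113.2: bits 111101111101101001110001 walk d0:-→d1:-→d2:-→d3:-→d4:-→d5:-→d6:-→d7:-→d8:H3→d9:-→d10:-→d11:-→d12:-→d13:-→d14:-→d15:H4→d16:-→d17:-→d18:-→d19:-→d20:-→d21:-→d22:-→d23:-→d24:H1 -> H1
  + 247.0.0.0/8 (H4) depth=8
  + 0.0.0.0/0 (H2) depth=0
  lookup 38.110.203.228: bits 0 walk d0:H2→d1:- -> H2
  + 247.218.113.176/32 (H0) depth=32
  + 64.0.0.0/2 (H0) depth=2
  + 247.218.113.176/31 (H3) depth=31
  lookup 184.113.12.148: bits 1 walk d0:H2→d1:- -> H2
  + 77.132.0.0/16 (H4) depth=16
  lookup 247.218.113.0: bits 111101111101101001110001 walk d0:H2→d1:-→d2:-→d3:-→d4:-→d5:-→d6:-→d7:-→d8:H4→d9:-→d10:-→d11:-→d12:-→d13:-→d14:-→d15:H4→d16:-→d17:-→d18:-→d19:-→d20:-→d21:-→d22:-→d23:-→d24:H1 -> H1
  + 247.218.113.176/28 (H0) depth=28
  + 247.218.113.176/32 (H0) depth=32
  lookup 247.218.113.0: bits 111101111101101001110001 walk d0:H2→d1:-→d2:-→d3:-→d4:-→d5:-→d6:-→d7:-→d8:H4→d9:-→d10:-→d11:-→d12:-→d13:-→d14:-→d15:H4→d16:-→d17:-→d18:-→d19:-→d20:-→d21:-→d22:-→d23:-→d24:H1 -> H1
  + 77.132.247.0/26 (H3) depth=26
  lookup 64.0.27.223: bits 0100 walk d0:H2→d1:-→d2:H0→d3:-→d4:- -> H0
  lookup 247.0.0.117: bits 11110111 walk d0:H2→d1:-→d2:-→d3:-→d4:-→d5:-→d6:-→d7:-→d8:H4 -> H4
  lookup 247.218.113.182: bits 11110111110110100111000110110 walk d0:H2→d1:-→d2:-→d3:-→d4:-→d5:-→d6:-→d7:-→d8:H4→d9:-→d10:-→d11:-→d12:-→d13:-→d14:-→d15:H4→d16:-→d17:-→d18:-→d19:-→d20:-→d21:-→d22:-→d23:-→d24:H1→d25:-→d26:-→d27:-→d28:H0→d29:- -> H0
  lookup 247.218.113.180: bits 11110111110110100111000110110 walk d0:H2→d1:-→d2:-→d3:-→d4:-→d5:-→d6:-→d7:-→d8:H4→d9:-→d10:-→d11:-→d12:-→d13:-→d14:-→d15:H4→d16:-→d17:-→d18:-→d19:-→d20:-→d21:-→d22:-→d23:-→d24:H1→d25:-→d26:-→d27:-→d28:H0→d29:- -> H0
  + 119.132.157.0/24 (H0) depth=24
  lookup 247.0.0.60: bits 11110111 walk d0:H2→d1:-→d2:-→d3:-→d4:-→d5:-→d6:-→d7:-→d8:H4 -> H4
  lookup 247.218.113.176: bits 11110111110110100111000110110000 walk d0:H2→d1:-→d2:-→d3:-→d4:-→d5:-→d6:-→d7:-→d8:H4→d9:-→d10:-→d11:-→d12:-→d13:-→d14:-→d15:H4→d16:-→d17:-→d18:-→d19:-→d20:-→d21:-→d22:-→d23:-→d24:H1→d25:-→d26:-→d27:-→d28:H0→d29:-→d30:-→d31:H3→d32:H0 -> H0
  lookup 247.218.113.29: bits 111101111101101001110001 walk d0:H2→d1:-→d2:-→d3:-→d4:-→d5:-→d6:-→d7:-→d8:H4→d9:-→d10:-→d11:-→d12:-→d13:-→d14:-→d15:H4→d16:-→d17:-→d18:-→d19:-→d20:-→d21:-→d22:-→d23:-→d24:H1 -> H1
  + 247.208.0.0/12 (H2) depth=12
  + 247.218.113.176/28 (H3) depth=28

== LOOKUPS ==
["H3","H3","H1","H3","H1","H2","H2","H1","H1","H0","H4","H0","H0","H4","H0","H1"]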